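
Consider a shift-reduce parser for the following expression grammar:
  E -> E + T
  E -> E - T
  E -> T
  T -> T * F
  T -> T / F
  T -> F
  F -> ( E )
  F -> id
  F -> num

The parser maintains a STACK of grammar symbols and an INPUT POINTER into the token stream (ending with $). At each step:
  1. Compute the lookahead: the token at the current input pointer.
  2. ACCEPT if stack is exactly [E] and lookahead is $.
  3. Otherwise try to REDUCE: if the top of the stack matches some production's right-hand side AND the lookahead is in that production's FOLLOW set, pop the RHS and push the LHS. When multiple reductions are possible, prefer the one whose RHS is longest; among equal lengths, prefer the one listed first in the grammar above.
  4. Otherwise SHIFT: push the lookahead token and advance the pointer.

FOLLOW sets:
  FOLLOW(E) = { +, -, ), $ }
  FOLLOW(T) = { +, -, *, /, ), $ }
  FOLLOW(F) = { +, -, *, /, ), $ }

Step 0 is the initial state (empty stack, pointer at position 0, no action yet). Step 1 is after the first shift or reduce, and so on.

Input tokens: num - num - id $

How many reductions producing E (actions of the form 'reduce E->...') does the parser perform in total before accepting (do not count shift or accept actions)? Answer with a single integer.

Answer: 3

Derivation:
Step 1: shift num. Stack=[num] ptr=1 lookahead=- remaining=[- num - id $]
Step 2: reduce F->num. Stack=[F] ptr=1 lookahead=- remaining=[- num - id $]
Step 3: reduce T->F. Stack=[T] ptr=1 lookahead=- remaining=[- num - id $]
Step 4: reduce E->T. Stack=[E] ptr=1 lookahead=- remaining=[- num - id $]
Step 5: shift -. Stack=[E -] ptr=2 lookahead=num remaining=[num - id $]
Step 6: shift num. Stack=[E - num] ptr=3 lookahead=- remaining=[- id $]
Step 7: reduce F->num. Stack=[E - F] ptr=3 lookahead=- remaining=[- id $]
Step 8: reduce T->F. Stack=[E - T] ptr=3 lookahead=- remaining=[- id $]
Step 9: reduce E->E - T. Stack=[E] ptr=3 lookahead=- remaining=[- id $]
Step 10: shift -. Stack=[E -] ptr=4 lookahead=id remaining=[id $]
Step 11: shift id. Stack=[E - id] ptr=5 lookahead=$ remaining=[$]
Step 12: reduce F->id. Stack=[E - F] ptr=5 lookahead=$ remaining=[$]
Step 13: reduce T->F. Stack=[E - T] ptr=5 lookahead=$ remaining=[$]
Step 14: reduce E->E - T. Stack=[E] ptr=5 lookahead=$ remaining=[$]
Step 15: accept. Stack=[E] ptr=5 lookahead=$ remaining=[$]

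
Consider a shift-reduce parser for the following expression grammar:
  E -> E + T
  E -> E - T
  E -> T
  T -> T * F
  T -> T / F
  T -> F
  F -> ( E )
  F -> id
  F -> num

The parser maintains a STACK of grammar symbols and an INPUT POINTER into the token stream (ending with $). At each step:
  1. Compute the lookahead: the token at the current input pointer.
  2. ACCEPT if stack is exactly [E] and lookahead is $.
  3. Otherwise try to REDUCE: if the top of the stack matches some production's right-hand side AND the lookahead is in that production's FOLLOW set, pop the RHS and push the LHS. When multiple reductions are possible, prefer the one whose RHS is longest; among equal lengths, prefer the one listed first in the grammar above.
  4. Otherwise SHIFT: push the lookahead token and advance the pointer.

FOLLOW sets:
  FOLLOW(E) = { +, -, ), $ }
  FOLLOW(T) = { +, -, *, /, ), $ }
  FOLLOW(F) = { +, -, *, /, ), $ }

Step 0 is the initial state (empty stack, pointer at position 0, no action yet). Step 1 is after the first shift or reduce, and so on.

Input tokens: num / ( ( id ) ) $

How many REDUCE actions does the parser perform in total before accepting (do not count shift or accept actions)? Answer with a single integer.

Step 1: shift num. Stack=[num] ptr=1 lookahead=/ remaining=[/ ( ( id ) ) $]
Step 2: reduce F->num. Stack=[F] ptr=1 lookahead=/ remaining=[/ ( ( id ) ) $]
Step 3: reduce T->F. Stack=[T] ptr=1 lookahead=/ remaining=[/ ( ( id ) ) $]
Step 4: shift /. Stack=[T /] ptr=2 lookahead=( remaining=[( ( id ) ) $]
Step 5: shift (. Stack=[T / (] ptr=3 lookahead=( remaining=[( id ) ) $]
Step 6: shift (. Stack=[T / ( (] ptr=4 lookahead=id remaining=[id ) ) $]
Step 7: shift id. Stack=[T / ( ( id] ptr=5 lookahead=) remaining=[) ) $]
Step 8: reduce F->id. Stack=[T / ( ( F] ptr=5 lookahead=) remaining=[) ) $]
Step 9: reduce T->F. Stack=[T / ( ( T] ptr=5 lookahead=) remaining=[) ) $]
Step 10: reduce E->T. Stack=[T / ( ( E] ptr=5 lookahead=) remaining=[) ) $]
Step 11: shift ). Stack=[T / ( ( E )] ptr=6 lookahead=) remaining=[) $]
Step 12: reduce F->( E ). Stack=[T / ( F] ptr=6 lookahead=) remaining=[) $]
Step 13: reduce T->F. Stack=[T / ( T] ptr=6 lookahead=) remaining=[) $]
Step 14: reduce E->T. Stack=[T / ( E] ptr=6 lookahead=) remaining=[) $]
Step 15: shift ). Stack=[T / ( E )] ptr=7 lookahead=$ remaining=[$]
Step 16: reduce F->( E ). Stack=[T / F] ptr=7 lookahead=$ remaining=[$]
Step 17: reduce T->T / F. Stack=[T] ptr=7 lookahead=$ remaining=[$]
Step 18: reduce E->T. Stack=[E] ptr=7 lookahead=$ remaining=[$]
Step 19: accept. Stack=[E] ptr=7 lookahead=$ remaining=[$]

Answer: 11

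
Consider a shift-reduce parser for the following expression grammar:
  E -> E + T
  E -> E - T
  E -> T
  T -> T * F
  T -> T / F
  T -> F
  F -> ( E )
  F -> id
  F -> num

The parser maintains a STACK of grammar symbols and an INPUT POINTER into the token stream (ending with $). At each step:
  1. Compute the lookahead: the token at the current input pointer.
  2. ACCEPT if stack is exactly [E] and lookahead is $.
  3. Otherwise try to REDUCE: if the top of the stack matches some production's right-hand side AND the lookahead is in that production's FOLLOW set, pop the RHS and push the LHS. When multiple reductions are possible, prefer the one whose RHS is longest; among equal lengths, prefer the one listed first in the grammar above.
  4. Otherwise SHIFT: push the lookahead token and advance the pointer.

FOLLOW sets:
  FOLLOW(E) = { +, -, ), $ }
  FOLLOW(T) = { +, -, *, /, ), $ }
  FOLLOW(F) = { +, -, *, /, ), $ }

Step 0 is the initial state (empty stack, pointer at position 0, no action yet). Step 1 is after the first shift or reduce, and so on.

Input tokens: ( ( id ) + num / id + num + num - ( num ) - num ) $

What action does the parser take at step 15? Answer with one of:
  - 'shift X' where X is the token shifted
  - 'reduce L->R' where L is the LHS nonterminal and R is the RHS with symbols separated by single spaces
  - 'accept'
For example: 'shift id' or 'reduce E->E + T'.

Step 1: shift (. Stack=[(] ptr=1 lookahead=( remaining=[( id ) + num / id + num + num - ( num ) - num ) $]
Step 2: shift (. Stack=[( (] ptr=2 lookahead=id remaining=[id ) + num / id + num + num - ( num ) - num ) $]
Step 3: shift id. Stack=[( ( id] ptr=3 lookahead=) remaining=[) + num / id + num + num - ( num ) - num ) $]
Step 4: reduce F->id. Stack=[( ( F] ptr=3 lookahead=) remaining=[) + num / id + num + num - ( num ) - num ) $]
Step 5: reduce T->F. Stack=[( ( T] ptr=3 lookahead=) remaining=[) + num / id + num + num - ( num ) - num ) $]
Step 6: reduce E->T. Stack=[( ( E] ptr=3 lookahead=) remaining=[) + num / id + num + num - ( num ) - num ) $]
Step 7: shift ). Stack=[( ( E )] ptr=4 lookahead=+ remaining=[+ num / id + num + num - ( num ) - num ) $]
Step 8: reduce F->( E ). Stack=[( F] ptr=4 lookahead=+ remaining=[+ num / id + num + num - ( num ) - num ) $]
Step 9: reduce T->F. Stack=[( T] ptr=4 lookahead=+ remaining=[+ num / id + num + num - ( num ) - num ) $]
Step 10: reduce E->T. Stack=[( E] ptr=4 lookahead=+ remaining=[+ num / id + num + num - ( num ) - num ) $]
Step 11: shift +. Stack=[( E +] ptr=5 lookahead=num remaining=[num / id + num + num - ( num ) - num ) $]
Step 12: shift num. Stack=[( E + num] ptr=6 lookahead=/ remaining=[/ id + num + num - ( num ) - num ) $]
Step 13: reduce F->num. Stack=[( E + F] ptr=6 lookahead=/ remaining=[/ id + num + num - ( num ) - num ) $]
Step 14: reduce T->F. Stack=[( E + T] ptr=6 lookahead=/ remaining=[/ id + num + num - ( num ) - num ) $]
Step 15: shift /. Stack=[( E + T /] ptr=7 lookahead=id remaining=[id + num + num - ( num ) - num ) $]

Answer: shift /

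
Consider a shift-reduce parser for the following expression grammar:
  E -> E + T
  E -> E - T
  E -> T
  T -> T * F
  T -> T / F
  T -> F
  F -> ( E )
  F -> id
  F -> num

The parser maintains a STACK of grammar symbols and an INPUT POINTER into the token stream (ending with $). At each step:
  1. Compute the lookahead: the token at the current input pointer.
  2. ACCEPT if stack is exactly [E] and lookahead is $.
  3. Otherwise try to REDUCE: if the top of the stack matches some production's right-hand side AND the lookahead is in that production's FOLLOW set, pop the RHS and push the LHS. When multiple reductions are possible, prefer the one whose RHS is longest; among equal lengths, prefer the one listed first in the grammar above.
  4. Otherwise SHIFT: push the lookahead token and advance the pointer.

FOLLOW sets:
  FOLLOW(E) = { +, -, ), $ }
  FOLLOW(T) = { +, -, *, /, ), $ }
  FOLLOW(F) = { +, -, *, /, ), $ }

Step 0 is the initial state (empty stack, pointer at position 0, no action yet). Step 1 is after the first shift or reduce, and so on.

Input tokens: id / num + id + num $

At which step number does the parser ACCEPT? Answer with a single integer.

Step 1: shift id. Stack=[id] ptr=1 lookahead=/ remaining=[/ num + id + num $]
Step 2: reduce F->id. Stack=[F] ptr=1 lookahead=/ remaining=[/ num + id + num $]
Step 3: reduce T->F. Stack=[T] ptr=1 lookahead=/ remaining=[/ num + id + num $]
Step 4: shift /. Stack=[T /] ptr=2 lookahead=num remaining=[num + id + num $]
Step 5: shift num. Stack=[T / num] ptr=3 lookahead=+ remaining=[+ id + num $]
Step 6: reduce F->num. Stack=[T / F] ptr=3 lookahead=+ remaining=[+ id + num $]
Step 7: reduce T->T / F. Stack=[T] ptr=3 lookahead=+ remaining=[+ id + num $]
Step 8: reduce E->T. Stack=[E] ptr=3 lookahead=+ remaining=[+ id + num $]
Step 9: shift +. Stack=[E +] ptr=4 lookahead=id remaining=[id + num $]
Step 10: shift id. Stack=[E + id] ptr=5 lookahead=+ remaining=[+ num $]
Step 11: reduce F->id. Stack=[E + F] ptr=5 lookahead=+ remaining=[+ num $]
Step 12: reduce T->F. Stack=[E + T] ptr=5 lookahead=+ remaining=[+ num $]
Step 13: reduce E->E + T. Stack=[E] ptr=5 lookahead=+ remaining=[+ num $]
Step 14: shift +. Stack=[E +] ptr=6 lookahead=num remaining=[num $]
Step 15: shift num. Stack=[E + num] ptr=7 lookahead=$ remaining=[$]
Step 16: reduce F->num. Stack=[E + F] ptr=7 lookahead=$ remaining=[$]
Step 17: reduce T->F. Stack=[E + T] ptr=7 lookahead=$ remaining=[$]
Step 18: reduce E->E + T. Stack=[E] ptr=7 lookahead=$ remaining=[$]
Step 19: accept. Stack=[E] ptr=7 lookahead=$ remaining=[$]

Answer: 19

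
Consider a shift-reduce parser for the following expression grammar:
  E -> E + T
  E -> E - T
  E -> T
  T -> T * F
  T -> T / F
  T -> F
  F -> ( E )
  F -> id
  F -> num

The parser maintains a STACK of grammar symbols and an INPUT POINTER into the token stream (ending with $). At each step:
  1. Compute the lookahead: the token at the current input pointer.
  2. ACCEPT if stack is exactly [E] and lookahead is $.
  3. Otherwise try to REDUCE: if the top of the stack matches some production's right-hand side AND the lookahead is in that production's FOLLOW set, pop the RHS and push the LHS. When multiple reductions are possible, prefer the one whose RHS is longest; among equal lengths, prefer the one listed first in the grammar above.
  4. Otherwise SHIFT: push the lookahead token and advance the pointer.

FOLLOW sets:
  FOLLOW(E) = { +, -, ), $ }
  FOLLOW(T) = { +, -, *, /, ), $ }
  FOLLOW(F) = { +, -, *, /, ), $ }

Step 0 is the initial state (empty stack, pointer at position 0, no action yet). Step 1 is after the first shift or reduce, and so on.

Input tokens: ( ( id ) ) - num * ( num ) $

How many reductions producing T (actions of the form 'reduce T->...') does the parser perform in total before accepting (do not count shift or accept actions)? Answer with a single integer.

Step 1: shift (. Stack=[(] ptr=1 lookahead=( remaining=[( id ) ) - num * ( num ) $]
Step 2: shift (. Stack=[( (] ptr=2 lookahead=id remaining=[id ) ) - num * ( num ) $]
Step 3: shift id. Stack=[( ( id] ptr=3 lookahead=) remaining=[) ) - num * ( num ) $]
Step 4: reduce F->id. Stack=[( ( F] ptr=3 lookahead=) remaining=[) ) - num * ( num ) $]
Step 5: reduce T->F. Stack=[( ( T] ptr=3 lookahead=) remaining=[) ) - num * ( num ) $]
Step 6: reduce E->T. Stack=[( ( E] ptr=3 lookahead=) remaining=[) ) - num * ( num ) $]
Step 7: shift ). Stack=[( ( E )] ptr=4 lookahead=) remaining=[) - num * ( num ) $]
Step 8: reduce F->( E ). Stack=[( F] ptr=4 lookahead=) remaining=[) - num * ( num ) $]
Step 9: reduce T->F. Stack=[( T] ptr=4 lookahead=) remaining=[) - num * ( num ) $]
Step 10: reduce E->T. Stack=[( E] ptr=4 lookahead=) remaining=[) - num * ( num ) $]
Step 11: shift ). Stack=[( E )] ptr=5 lookahead=- remaining=[- num * ( num ) $]
Step 12: reduce F->( E ). Stack=[F] ptr=5 lookahead=- remaining=[- num * ( num ) $]
Step 13: reduce T->F. Stack=[T] ptr=5 lookahead=- remaining=[- num * ( num ) $]
Step 14: reduce E->T. Stack=[E] ptr=5 lookahead=- remaining=[- num * ( num ) $]
Step 15: shift -. Stack=[E -] ptr=6 lookahead=num remaining=[num * ( num ) $]
Step 16: shift num. Stack=[E - num] ptr=7 lookahead=* remaining=[* ( num ) $]
Step 17: reduce F->num. Stack=[E - F] ptr=7 lookahead=* remaining=[* ( num ) $]
Step 18: reduce T->F. Stack=[E - T] ptr=7 lookahead=* remaining=[* ( num ) $]
Step 19: shift *. Stack=[E - T *] ptr=8 lookahead=( remaining=[( num ) $]
Step 20: shift (. Stack=[E - T * (] ptr=9 lookahead=num remaining=[num ) $]
Step 21: shift num. Stack=[E - T * ( num] ptr=10 lookahead=) remaining=[) $]
Step 22: reduce F->num. Stack=[E - T * ( F] ptr=10 lookahead=) remaining=[) $]
Step 23: reduce T->F. Stack=[E - T * ( T] ptr=10 lookahead=) remaining=[) $]
Step 24: reduce E->T. Stack=[E - T * ( E] ptr=10 lookahead=) remaining=[) $]
Step 25: shift ). Stack=[E - T * ( E )] ptr=11 lookahead=$ remaining=[$]
Step 26: reduce F->( E ). Stack=[E - T * F] ptr=11 lookahead=$ remaining=[$]
Step 27: reduce T->T * F. Stack=[E - T] ptr=11 lookahead=$ remaining=[$]
Step 28: reduce E->E - T. Stack=[E] ptr=11 lookahead=$ remaining=[$]
Step 29: accept. Stack=[E] ptr=11 lookahead=$ remaining=[$]

Answer: 6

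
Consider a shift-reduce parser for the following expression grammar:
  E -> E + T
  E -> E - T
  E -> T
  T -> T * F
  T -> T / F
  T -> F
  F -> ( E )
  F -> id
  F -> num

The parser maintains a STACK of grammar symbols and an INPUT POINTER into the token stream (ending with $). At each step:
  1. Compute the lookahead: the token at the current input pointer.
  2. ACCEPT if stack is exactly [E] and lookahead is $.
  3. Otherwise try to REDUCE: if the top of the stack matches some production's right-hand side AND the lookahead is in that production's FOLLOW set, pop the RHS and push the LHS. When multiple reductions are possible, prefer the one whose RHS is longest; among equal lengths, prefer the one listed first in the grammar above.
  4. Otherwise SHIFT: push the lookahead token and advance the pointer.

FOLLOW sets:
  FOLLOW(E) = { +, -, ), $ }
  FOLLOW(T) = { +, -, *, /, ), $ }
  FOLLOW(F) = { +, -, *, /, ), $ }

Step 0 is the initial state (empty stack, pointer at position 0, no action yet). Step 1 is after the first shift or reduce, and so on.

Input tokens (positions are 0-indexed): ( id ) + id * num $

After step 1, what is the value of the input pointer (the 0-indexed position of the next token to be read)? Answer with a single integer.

Step 1: shift (. Stack=[(] ptr=1 lookahead=id remaining=[id ) + id * num $]

Answer: 1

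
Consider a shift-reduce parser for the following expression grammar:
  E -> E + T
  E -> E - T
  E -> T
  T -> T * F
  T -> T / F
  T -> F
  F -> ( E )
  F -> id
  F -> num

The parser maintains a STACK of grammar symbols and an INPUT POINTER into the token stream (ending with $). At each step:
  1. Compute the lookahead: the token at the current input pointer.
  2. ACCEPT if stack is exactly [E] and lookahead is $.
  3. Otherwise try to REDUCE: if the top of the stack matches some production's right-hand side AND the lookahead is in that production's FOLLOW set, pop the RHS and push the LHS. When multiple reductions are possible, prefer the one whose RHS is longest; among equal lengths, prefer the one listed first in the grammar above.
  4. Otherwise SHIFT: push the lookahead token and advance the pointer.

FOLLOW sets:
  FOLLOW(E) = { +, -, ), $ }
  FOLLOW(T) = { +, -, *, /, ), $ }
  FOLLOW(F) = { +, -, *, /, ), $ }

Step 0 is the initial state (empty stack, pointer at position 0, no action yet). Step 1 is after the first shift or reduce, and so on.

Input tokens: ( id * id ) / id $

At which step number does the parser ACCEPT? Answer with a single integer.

Step 1: shift (. Stack=[(] ptr=1 lookahead=id remaining=[id * id ) / id $]
Step 2: shift id. Stack=[( id] ptr=2 lookahead=* remaining=[* id ) / id $]
Step 3: reduce F->id. Stack=[( F] ptr=2 lookahead=* remaining=[* id ) / id $]
Step 4: reduce T->F. Stack=[( T] ptr=2 lookahead=* remaining=[* id ) / id $]
Step 5: shift *. Stack=[( T *] ptr=3 lookahead=id remaining=[id ) / id $]
Step 6: shift id. Stack=[( T * id] ptr=4 lookahead=) remaining=[) / id $]
Step 7: reduce F->id. Stack=[( T * F] ptr=4 lookahead=) remaining=[) / id $]
Step 8: reduce T->T * F. Stack=[( T] ptr=4 lookahead=) remaining=[) / id $]
Step 9: reduce E->T. Stack=[( E] ptr=4 lookahead=) remaining=[) / id $]
Step 10: shift ). Stack=[( E )] ptr=5 lookahead=/ remaining=[/ id $]
Step 11: reduce F->( E ). Stack=[F] ptr=5 lookahead=/ remaining=[/ id $]
Step 12: reduce T->F. Stack=[T] ptr=5 lookahead=/ remaining=[/ id $]
Step 13: shift /. Stack=[T /] ptr=6 lookahead=id remaining=[id $]
Step 14: shift id. Stack=[T / id] ptr=7 lookahead=$ remaining=[$]
Step 15: reduce F->id. Stack=[T / F] ptr=7 lookahead=$ remaining=[$]
Step 16: reduce T->T / F. Stack=[T] ptr=7 lookahead=$ remaining=[$]
Step 17: reduce E->T. Stack=[E] ptr=7 lookahead=$ remaining=[$]
Step 18: accept. Stack=[E] ptr=7 lookahead=$ remaining=[$]

Answer: 18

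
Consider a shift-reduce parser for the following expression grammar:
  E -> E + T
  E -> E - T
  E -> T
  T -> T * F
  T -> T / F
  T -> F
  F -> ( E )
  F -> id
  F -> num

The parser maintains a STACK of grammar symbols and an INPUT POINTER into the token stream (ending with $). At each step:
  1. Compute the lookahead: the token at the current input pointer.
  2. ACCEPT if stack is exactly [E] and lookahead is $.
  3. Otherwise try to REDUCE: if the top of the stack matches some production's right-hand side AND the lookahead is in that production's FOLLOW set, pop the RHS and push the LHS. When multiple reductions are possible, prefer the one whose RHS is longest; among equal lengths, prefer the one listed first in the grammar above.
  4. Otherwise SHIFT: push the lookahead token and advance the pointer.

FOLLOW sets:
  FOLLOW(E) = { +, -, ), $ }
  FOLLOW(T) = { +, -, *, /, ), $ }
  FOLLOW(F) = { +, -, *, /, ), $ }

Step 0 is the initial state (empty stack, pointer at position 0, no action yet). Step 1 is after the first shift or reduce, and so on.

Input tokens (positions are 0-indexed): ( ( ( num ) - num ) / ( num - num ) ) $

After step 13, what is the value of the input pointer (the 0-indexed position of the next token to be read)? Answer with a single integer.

Answer: 7

Derivation:
Step 1: shift (. Stack=[(] ptr=1 lookahead=( remaining=[( ( num ) - num ) / ( num - num ) ) $]
Step 2: shift (. Stack=[( (] ptr=2 lookahead=( remaining=[( num ) - num ) / ( num - num ) ) $]
Step 3: shift (. Stack=[( ( (] ptr=3 lookahead=num remaining=[num ) - num ) / ( num - num ) ) $]
Step 4: shift num. Stack=[( ( ( num] ptr=4 lookahead=) remaining=[) - num ) / ( num - num ) ) $]
Step 5: reduce F->num. Stack=[( ( ( F] ptr=4 lookahead=) remaining=[) - num ) / ( num - num ) ) $]
Step 6: reduce T->F. Stack=[( ( ( T] ptr=4 lookahead=) remaining=[) - num ) / ( num - num ) ) $]
Step 7: reduce E->T. Stack=[( ( ( E] ptr=4 lookahead=) remaining=[) - num ) / ( num - num ) ) $]
Step 8: shift ). Stack=[( ( ( E )] ptr=5 lookahead=- remaining=[- num ) / ( num - num ) ) $]
Step 9: reduce F->( E ). Stack=[( ( F] ptr=5 lookahead=- remaining=[- num ) / ( num - num ) ) $]
Step 10: reduce T->F. Stack=[( ( T] ptr=5 lookahead=- remaining=[- num ) / ( num - num ) ) $]
Step 11: reduce E->T. Stack=[( ( E] ptr=5 lookahead=- remaining=[- num ) / ( num - num ) ) $]
Step 12: shift -. Stack=[( ( E -] ptr=6 lookahead=num remaining=[num ) / ( num - num ) ) $]
Step 13: shift num. Stack=[( ( E - num] ptr=7 lookahead=) remaining=[) / ( num - num ) ) $]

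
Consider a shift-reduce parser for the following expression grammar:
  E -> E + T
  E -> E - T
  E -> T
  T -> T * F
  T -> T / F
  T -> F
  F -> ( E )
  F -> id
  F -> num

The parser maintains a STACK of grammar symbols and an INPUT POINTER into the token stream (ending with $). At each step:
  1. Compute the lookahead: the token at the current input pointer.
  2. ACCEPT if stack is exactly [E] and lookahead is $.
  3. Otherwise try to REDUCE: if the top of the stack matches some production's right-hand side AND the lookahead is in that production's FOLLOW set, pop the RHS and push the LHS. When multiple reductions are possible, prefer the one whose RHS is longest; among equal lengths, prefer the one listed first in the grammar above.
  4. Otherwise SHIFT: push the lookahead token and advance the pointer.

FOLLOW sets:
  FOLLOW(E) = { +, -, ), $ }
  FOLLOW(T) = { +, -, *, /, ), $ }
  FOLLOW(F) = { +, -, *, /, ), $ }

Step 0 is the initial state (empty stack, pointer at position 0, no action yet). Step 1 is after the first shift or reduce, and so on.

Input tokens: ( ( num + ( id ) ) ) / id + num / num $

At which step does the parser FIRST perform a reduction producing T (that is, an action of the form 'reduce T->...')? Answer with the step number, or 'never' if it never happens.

Step 1: shift (. Stack=[(] ptr=1 lookahead=( remaining=[( num + ( id ) ) ) / id + num / num $]
Step 2: shift (. Stack=[( (] ptr=2 lookahead=num remaining=[num + ( id ) ) ) / id + num / num $]
Step 3: shift num. Stack=[( ( num] ptr=3 lookahead=+ remaining=[+ ( id ) ) ) / id + num / num $]
Step 4: reduce F->num. Stack=[( ( F] ptr=3 lookahead=+ remaining=[+ ( id ) ) ) / id + num / num $]
Step 5: reduce T->F. Stack=[( ( T] ptr=3 lookahead=+ remaining=[+ ( id ) ) ) / id + num / num $]

Answer: 5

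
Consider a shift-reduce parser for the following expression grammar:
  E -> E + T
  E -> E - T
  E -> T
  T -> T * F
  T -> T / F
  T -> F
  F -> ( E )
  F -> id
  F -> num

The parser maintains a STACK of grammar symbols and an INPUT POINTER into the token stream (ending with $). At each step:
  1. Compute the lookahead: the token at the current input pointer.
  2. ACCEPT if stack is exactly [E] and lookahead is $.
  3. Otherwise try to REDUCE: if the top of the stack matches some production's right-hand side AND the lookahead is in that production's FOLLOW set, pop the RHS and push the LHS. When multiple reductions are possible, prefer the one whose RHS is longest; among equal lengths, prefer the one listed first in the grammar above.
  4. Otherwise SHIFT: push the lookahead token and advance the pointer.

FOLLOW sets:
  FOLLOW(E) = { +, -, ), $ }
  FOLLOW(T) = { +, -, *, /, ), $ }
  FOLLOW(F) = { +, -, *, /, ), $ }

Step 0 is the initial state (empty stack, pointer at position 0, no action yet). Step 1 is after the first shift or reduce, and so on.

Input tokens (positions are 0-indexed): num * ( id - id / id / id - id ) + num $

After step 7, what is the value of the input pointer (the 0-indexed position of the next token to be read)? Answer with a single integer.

Step 1: shift num. Stack=[num] ptr=1 lookahead=* remaining=[* ( id - id / id / id - id ) + num $]
Step 2: reduce F->num. Stack=[F] ptr=1 lookahead=* remaining=[* ( id - id / id / id - id ) + num $]
Step 3: reduce T->F. Stack=[T] ptr=1 lookahead=* remaining=[* ( id - id / id / id - id ) + num $]
Step 4: shift *. Stack=[T *] ptr=2 lookahead=( remaining=[( id - id / id / id - id ) + num $]
Step 5: shift (. Stack=[T * (] ptr=3 lookahead=id remaining=[id - id / id / id - id ) + num $]
Step 6: shift id. Stack=[T * ( id] ptr=4 lookahead=- remaining=[- id / id / id - id ) + num $]
Step 7: reduce F->id. Stack=[T * ( F] ptr=4 lookahead=- remaining=[- id / id / id - id ) + num $]

Answer: 4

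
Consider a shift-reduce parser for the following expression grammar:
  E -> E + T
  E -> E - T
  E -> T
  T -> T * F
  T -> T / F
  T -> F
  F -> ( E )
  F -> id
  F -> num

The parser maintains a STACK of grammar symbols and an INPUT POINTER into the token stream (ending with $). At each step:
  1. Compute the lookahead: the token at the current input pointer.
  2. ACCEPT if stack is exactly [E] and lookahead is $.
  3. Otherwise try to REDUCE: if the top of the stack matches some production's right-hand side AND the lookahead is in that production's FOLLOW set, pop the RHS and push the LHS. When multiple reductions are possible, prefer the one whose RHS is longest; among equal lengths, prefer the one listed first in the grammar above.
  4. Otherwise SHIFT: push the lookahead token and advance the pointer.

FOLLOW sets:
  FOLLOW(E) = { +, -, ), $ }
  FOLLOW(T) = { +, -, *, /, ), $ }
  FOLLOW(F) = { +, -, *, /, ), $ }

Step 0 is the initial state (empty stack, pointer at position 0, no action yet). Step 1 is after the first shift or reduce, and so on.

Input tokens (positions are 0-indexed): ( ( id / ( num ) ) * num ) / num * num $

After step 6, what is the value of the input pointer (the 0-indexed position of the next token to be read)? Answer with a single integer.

Answer: 4

Derivation:
Step 1: shift (. Stack=[(] ptr=1 lookahead=( remaining=[( id / ( num ) ) * num ) / num * num $]
Step 2: shift (. Stack=[( (] ptr=2 lookahead=id remaining=[id / ( num ) ) * num ) / num * num $]
Step 3: shift id. Stack=[( ( id] ptr=3 lookahead=/ remaining=[/ ( num ) ) * num ) / num * num $]
Step 4: reduce F->id. Stack=[( ( F] ptr=3 lookahead=/ remaining=[/ ( num ) ) * num ) / num * num $]
Step 5: reduce T->F. Stack=[( ( T] ptr=3 lookahead=/ remaining=[/ ( num ) ) * num ) / num * num $]
Step 6: shift /. Stack=[( ( T /] ptr=4 lookahead=( remaining=[( num ) ) * num ) / num * num $]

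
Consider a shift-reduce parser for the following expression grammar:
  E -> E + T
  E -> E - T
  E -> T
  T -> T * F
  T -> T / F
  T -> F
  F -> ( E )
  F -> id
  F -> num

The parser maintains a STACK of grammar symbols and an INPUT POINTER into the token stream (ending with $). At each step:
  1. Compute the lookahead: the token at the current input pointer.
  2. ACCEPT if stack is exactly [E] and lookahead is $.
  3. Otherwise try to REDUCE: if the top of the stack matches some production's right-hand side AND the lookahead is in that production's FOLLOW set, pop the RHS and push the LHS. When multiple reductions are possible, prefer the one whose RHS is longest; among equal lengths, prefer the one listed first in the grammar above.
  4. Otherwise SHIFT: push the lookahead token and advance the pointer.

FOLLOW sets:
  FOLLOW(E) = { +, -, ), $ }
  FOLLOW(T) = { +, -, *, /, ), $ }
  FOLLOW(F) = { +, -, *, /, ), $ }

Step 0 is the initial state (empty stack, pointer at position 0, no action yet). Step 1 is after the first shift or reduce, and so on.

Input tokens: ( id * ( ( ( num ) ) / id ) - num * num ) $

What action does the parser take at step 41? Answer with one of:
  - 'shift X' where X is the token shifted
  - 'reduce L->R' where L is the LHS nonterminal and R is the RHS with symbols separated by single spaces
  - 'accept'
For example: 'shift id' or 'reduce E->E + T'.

Answer: reduce E->T

Derivation:
Step 1: shift (. Stack=[(] ptr=1 lookahead=id remaining=[id * ( ( ( num ) ) / id ) - num * num ) $]
Step 2: shift id. Stack=[( id] ptr=2 lookahead=* remaining=[* ( ( ( num ) ) / id ) - num * num ) $]
Step 3: reduce F->id. Stack=[( F] ptr=2 lookahead=* remaining=[* ( ( ( num ) ) / id ) - num * num ) $]
Step 4: reduce T->F. Stack=[( T] ptr=2 lookahead=* remaining=[* ( ( ( num ) ) / id ) - num * num ) $]
Step 5: shift *. Stack=[( T *] ptr=3 lookahead=( remaining=[( ( ( num ) ) / id ) - num * num ) $]
Step 6: shift (. Stack=[( T * (] ptr=4 lookahead=( remaining=[( ( num ) ) / id ) - num * num ) $]
Step 7: shift (. Stack=[( T * ( (] ptr=5 lookahead=( remaining=[( num ) ) / id ) - num * num ) $]
Step 8: shift (. Stack=[( T * ( ( (] ptr=6 lookahead=num remaining=[num ) ) / id ) - num * num ) $]
Step 9: shift num. Stack=[( T * ( ( ( num] ptr=7 lookahead=) remaining=[) ) / id ) - num * num ) $]
Step 10: reduce F->num. Stack=[( T * ( ( ( F] ptr=7 lookahead=) remaining=[) ) / id ) - num * num ) $]
Step 11: reduce T->F. Stack=[( T * ( ( ( T] ptr=7 lookahead=) remaining=[) ) / id ) - num * num ) $]
Step 12: reduce E->T. Stack=[( T * ( ( ( E] ptr=7 lookahead=) remaining=[) ) / id ) - num * num ) $]
Step 13: shift ). Stack=[( T * ( ( ( E )] ptr=8 lookahead=) remaining=[) / id ) - num * num ) $]
Step 14: reduce F->( E ). Stack=[( T * ( ( F] ptr=8 lookahead=) remaining=[) / id ) - num * num ) $]
Step 15: reduce T->F. Stack=[( T * ( ( T] ptr=8 lookahead=) remaining=[) / id ) - num * num ) $]
Step 16: reduce E->T. Stack=[( T * ( ( E] ptr=8 lookahead=) remaining=[) / id ) - num * num ) $]
Step 17: shift ). Stack=[( T * ( ( E )] ptr=9 lookahead=/ remaining=[/ id ) - num * num ) $]
Step 18: reduce F->( E ). Stack=[( T * ( F] ptr=9 lookahead=/ remaining=[/ id ) - num * num ) $]
Step 19: reduce T->F. Stack=[( T * ( T] ptr=9 lookahead=/ remaining=[/ id ) - num * num ) $]
Step 20: shift /. Stack=[( T * ( T /] ptr=10 lookahead=id remaining=[id ) - num * num ) $]
Step 21: shift id. Stack=[( T * ( T / id] ptr=11 lookahead=) remaining=[) - num * num ) $]
Step 22: reduce F->id. Stack=[( T * ( T / F] ptr=11 lookahead=) remaining=[) - num * num ) $]
Step 23: reduce T->T / F. Stack=[( T * ( T] ptr=11 lookahead=) remaining=[) - num * num ) $]
Step 24: reduce E->T. Stack=[( T * ( E] ptr=11 lookahead=) remaining=[) - num * num ) $]
Step 25: shift ). Stack=[( T * ( E )] ptr=12 lookahead=- remaining=[- num * num ) $]
Step 26: reduce F->( E ). Stack=[( T * F] ptr=12 lookahead=- remaining=[- num * num ) $]
Step 27: reduce T->T * F. Stack=[( T] ptr=12 lookahead=- remaining=[- num * num ) $]
Step 28: reduce E->T. Stack=[( E] ptr=12 lookahead=- remaining=[- num * num ) $]
Step 29: shift -. Stack=[( E -] ptr=13 lookahead=num remaining=[num * num ) $]
Step 30: shift num. Stack=[( E - num] ptr=14 lookahead=* remaining=[* num ) $]
Step 31: reduce F->num. Stack=[( E - F] ptr=14 lookahead=* remaining=[* num ) $]
Step 32: reduce T->F. Stack=[( E - T] ptr=14 lookahead=* remaining=[* num ) $]
Step 33: shift *. Stack=[( E - T *] ptr=15 lookahead=num remaining=[num ) $]
Step 34: shift num. Stack=[( E - T * num] ptr=16 lookahead=) remaining=[) $]
Step 35: reduce F->num. Stack=[( E - T * F] ptr=16 lookahead=) remaining=[) $]
Step 36: reduce T->T * F. Stack=[( E - T] ptr=16 lookahead=) remaining=[) $]
Step 37: reduce E->E - T. Stack=[( E] ptr=16 lookahead=) remaining=[) $]
Step 38: shift ). Stack=[( E )] ptr=17 lookahead=$ remaining=[$]
Step 39: reduce F->( E ). Stack=[F] ptr=17 lookahead=$ remaining=[$]
Step 40: reduce T->F. Stack=[T] ptr=17 lookahead=$ remaining=[$]
Step 41: reduce E->T. Stack=[E] ptr=17 lookahead=$ remaining=[$]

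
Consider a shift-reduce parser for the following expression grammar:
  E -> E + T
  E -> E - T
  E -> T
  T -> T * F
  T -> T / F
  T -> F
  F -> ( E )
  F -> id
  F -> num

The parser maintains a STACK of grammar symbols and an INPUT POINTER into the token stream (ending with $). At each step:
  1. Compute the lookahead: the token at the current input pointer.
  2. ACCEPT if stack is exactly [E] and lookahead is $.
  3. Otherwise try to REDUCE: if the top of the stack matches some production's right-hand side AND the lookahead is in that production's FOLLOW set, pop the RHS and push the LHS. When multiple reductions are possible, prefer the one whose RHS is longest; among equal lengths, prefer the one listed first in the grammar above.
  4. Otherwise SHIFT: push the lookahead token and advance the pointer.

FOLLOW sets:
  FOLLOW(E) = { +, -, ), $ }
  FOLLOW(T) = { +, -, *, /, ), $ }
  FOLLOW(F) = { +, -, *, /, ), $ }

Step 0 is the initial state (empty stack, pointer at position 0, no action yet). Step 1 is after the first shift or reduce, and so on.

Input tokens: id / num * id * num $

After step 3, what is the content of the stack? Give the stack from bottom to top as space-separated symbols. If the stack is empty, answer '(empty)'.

Answer: T

Derivation:
Step 1: shift id. Stack=[id] ptr=1 lookahead=/ remaining=[/ num * id * num $]
Step 2: reduce F->id. Stack=[F] ptr=1 lookahead=/ remaining=[/ num * id * num $]
Step 3: reduce T->F. Stack=[T] ptr=1 lookahead=/ remaining=[/ num * id * num $]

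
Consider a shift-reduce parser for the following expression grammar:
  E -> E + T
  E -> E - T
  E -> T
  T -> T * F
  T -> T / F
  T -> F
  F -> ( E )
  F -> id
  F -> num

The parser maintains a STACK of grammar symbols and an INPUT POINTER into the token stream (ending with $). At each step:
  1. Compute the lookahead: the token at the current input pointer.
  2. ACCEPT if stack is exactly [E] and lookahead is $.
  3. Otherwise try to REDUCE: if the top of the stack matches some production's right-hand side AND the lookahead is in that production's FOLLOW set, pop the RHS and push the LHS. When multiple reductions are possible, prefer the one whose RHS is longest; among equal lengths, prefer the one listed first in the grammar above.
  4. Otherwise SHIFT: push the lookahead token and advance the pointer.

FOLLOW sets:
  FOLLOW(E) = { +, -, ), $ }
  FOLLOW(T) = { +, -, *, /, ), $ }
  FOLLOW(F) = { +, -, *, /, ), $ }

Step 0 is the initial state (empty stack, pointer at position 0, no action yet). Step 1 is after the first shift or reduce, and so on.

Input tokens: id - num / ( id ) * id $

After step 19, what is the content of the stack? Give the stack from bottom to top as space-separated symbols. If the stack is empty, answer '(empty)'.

Step 1: shift id. Stack=[id] ptr=1 lookahead=- remaining=[- num / ( id ) * id $]
Step 2: reduce F->id. Stack=[F] ptr=1 lookahead=- remaining=[- num / ( id ) * id $]
Step 3: reduce T->F. Stack=[T] ptr=1 lookahead=- remaining=[- num / ( id ) * id $]
Step 4: reduce E->T. Stack=[E] ptr=1 lookahead=- remaining=[- num / ( id ) * id $]
Step 5: shift -. Stack=[E -] ptr=2 lookahead=num remaining=[num / ( id ) * id $]
Step 6: shift num. Stack=[E - num] ptr=3 lookahead=/ remaining=[/ ( id ) * id $]
Step 7: reduce F->num. Stack=[E - F] ptr=3 lookahead=/ remaining=[/ ( id ) * id $]
Step 8: reduce T->F. Stack=[E - T] ptr=3 lookahead=/ remaining=[/ ( id ) * id $]
Step 9: shift /. Stack=[E - T /] ptr=4 lookahead=( remaining=[( id ) * id $]
Step 10: shift (. Stack=[E - T / (] ptr=5 lookahead=id remaining=[id ) * id $]
Step 11: shift id. Stack=[E - T / ( id] ptr=6 lookahead=) remaining=[) * id $]
Step 12: reduce F->id. Stack=[E - T / ( F] ptr=6 lookahead=) remaining=[) * id $]
Step 13: reduce T->F. Stack=[E - T / ( T] ptr=6 lookahead=) remaining=[) * id $]
Step 14: reduce E->T. Stack=[E - T / ( E] ptr=6 lookahead=) remaining=[) * id $]
Step 15: shift ). Stack=[E - T / ( E )] ptr=7 lookahead=* remaining=[* id $]
Step 16: reduce F->( E ). Stack=[E - T / F] ptr=7 lookahead=* remaining=[* id $]
Step 17: reduce T->T / F. Stack=[E - T] ptr=7 lookahead=* remaining=[* id $]
Step 18: shift *. Stack=[E - T *] ptr=8 lookahead=id remaining=[id $]
Step 19: shift id. Stack=[E - T * id] ptr=9 lookahead=$ remaining=[$]

Answer: E - T * id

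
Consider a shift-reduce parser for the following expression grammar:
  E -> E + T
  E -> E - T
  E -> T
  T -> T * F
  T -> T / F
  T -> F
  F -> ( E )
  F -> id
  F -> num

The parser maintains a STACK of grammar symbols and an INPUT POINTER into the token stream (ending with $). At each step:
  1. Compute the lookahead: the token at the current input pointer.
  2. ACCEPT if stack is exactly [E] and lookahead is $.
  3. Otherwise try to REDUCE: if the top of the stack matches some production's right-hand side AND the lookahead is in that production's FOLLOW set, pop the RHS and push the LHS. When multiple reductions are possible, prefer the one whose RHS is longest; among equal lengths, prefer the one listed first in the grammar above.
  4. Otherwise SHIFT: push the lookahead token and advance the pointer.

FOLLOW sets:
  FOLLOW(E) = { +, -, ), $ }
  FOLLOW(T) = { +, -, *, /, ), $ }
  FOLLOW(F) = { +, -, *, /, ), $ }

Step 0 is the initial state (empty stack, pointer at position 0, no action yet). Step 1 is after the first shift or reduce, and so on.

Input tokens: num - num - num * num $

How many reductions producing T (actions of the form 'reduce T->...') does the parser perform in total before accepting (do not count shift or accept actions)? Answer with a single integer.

Answer: 4

Derivation:
Step 1: shift num. Stack=[num] ptr=1 lookahead=- remaining=[- num - num * num $]
Step 2: reduce F->num. Stack=[F] ptr=1 lookahead=- remaining=[- num - num * num $]
Step 3: reduce T->F. Stack=[T] ptr=1 lookahead=- remaining=[- num - num * num $]
Step 4: reduce E->T. Stack=[E] ptr=1 lookahead=- remaining=[- num - num * num $]
Step 5: shift -. Stack=[E -] ptr=2 lookahead=num remaining=[num - num * num $]
Step 6: shift num. Stack=[E - num] ptr=3 lookahead=- remaining=[- num * num $]
Step 7: reduce F->num. Stack=[E - F] ptr=3 lookahead=- remaining=[- num * num $]
Step 8: reduce T->F. Stack=[E - T] ptr=3 lookahead=- remaining=[- num * num $]
Step 9: reduce E->E - T. Stack=[E] ptr=3 lookahead=- remaining=[- num * num $]
Step 10: shift -. Stack=[E -] ptr=4 lookahead=num remaining=[num * num $]
Step 11: shift num. Stack=[E - num] ptr=5 lookahead=* remaining=[* num $]
Step 12: reduce F->num. Stack=[E - F] ptr=5 lookahead=* remaining=[* num $]
Step 13: reduce T->F. Stack=[E - T] ptr=5 lookahead=* remaining=[* num $]
Step 14: shift *. Stack=[E - T *] ptr=6 lookahead=num remaining=[num $]
Step 15: shift num. Stack=[E - T * num] ptr=7 lookahead=$ remaining=[$]
Step 16: reduce F->num. Stack=[E - T * F] ptr=7 lookahead=$ remaining=[$]
Step 17: reduce T->T * F. Stack=[E - T] ptr=7 lookahead=$ remaining=[$]
Step 18: reduce E->E - T. Stack=[E] ptr=7 lookahead=$ remaining=[$]
Step 19: accept. Stack=[E] ptr=7 lookahead=$ remaining=[$]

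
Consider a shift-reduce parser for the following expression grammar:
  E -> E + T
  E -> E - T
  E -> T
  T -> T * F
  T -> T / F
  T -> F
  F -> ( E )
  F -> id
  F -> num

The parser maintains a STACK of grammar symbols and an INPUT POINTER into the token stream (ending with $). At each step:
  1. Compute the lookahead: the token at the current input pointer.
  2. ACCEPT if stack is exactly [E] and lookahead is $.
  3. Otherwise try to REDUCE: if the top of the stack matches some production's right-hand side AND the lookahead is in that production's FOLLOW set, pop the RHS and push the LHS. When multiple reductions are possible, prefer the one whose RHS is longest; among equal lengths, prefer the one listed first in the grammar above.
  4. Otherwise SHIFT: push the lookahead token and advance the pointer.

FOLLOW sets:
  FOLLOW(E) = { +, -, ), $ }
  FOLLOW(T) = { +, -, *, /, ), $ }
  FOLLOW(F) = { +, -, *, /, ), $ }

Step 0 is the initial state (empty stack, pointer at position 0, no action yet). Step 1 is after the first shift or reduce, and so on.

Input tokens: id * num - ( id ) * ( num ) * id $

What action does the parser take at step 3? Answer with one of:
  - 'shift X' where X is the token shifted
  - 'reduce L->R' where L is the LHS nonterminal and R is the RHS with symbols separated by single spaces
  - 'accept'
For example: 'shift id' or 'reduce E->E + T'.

Step 1: shift id. Stack=[id] ptr=1 lookahead=* remaining=[* num - ( id ) * ( num ) * id $]
Step 2: reduce F->id. Stack=[F] ptr=1 lookahead=* remaining=[* num - ( id ) * ( num ) * id $]
Step 3: reduce T->F. Stack=[T] ptr=1 lookahead=* remaining=[* num - ( id ) * ( num ) * id $]

Answer: reduce T->F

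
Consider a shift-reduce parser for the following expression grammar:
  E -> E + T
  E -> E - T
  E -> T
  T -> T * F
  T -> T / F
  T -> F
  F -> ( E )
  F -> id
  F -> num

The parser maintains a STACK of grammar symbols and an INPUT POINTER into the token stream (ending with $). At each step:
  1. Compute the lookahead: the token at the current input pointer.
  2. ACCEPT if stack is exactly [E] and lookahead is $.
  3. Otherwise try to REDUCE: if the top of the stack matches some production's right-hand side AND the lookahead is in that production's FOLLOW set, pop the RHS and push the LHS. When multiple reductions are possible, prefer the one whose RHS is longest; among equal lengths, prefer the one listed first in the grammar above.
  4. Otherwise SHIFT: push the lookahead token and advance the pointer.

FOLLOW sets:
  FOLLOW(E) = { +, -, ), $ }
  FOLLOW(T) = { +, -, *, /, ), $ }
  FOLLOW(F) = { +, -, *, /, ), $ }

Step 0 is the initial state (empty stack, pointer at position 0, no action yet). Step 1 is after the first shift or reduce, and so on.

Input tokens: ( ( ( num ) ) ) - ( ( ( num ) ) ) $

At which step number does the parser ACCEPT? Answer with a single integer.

Step 1: shift (. Stack=[(] ptr=1 lookahead=( remaining=[( ( num ) ) ) - ( ( ( num ) ) ) $]
Step 2: shift (. Stack=[( (] ptr=2 lookahead=( remaining=[( num ) ) ) - ( ( ( num ) ) ) $]
Step 3: shift (. Stack=[( ( (] ptr=3 lookahead=num remaining=[num ) ) ) - ( ( ( num ) ) ) $]
Step 4: shift num. Stack=[( ( ( num] ptr=4 lookahead=) remaining=[) ) ) - ( ( ( num ) ) ) $]
Step 5: reduce F->num. Stack=[( ( ( F] ptr=4 lookahead=) remaining=[) ) ) - ( ( ( num ) ) ) $]
Step 6: reduce T->F. Stack=[( ( ( T] ptr=4 lookahead=) remaining=[) ) ) - ( ( ( num ) ) ) $]
Step 7: reduce E->T. Stack=[( ( ( E] ptr=4 lookahead=) remaining=[) ) ) - ( ( ( num ) ) ) $]
Step 8: shift ). Stack=[( ( ( E )] ptr=5 lookahead=) remaining=[) ) - ( ( ( num ) ) ) $]
Step 9: reduce F->( E ). Stack=[( ( F] ptr=5 lookahead=) remaining=[) ) - ( ( ( num ) ) ) $]
Step 10: reduce T->F. Stack=[( ( T] ptr=5 lookahead=) remaining=[) ) - ( ( ( num ) ) ) $]
Step 11: reduce E->T. Stack=[( ( E] ptr=5 lookahead=) remaining=[) ) - ( ( ( num ) ) ) $]
Step 12: shift ). Stack=[( ( E )] ptr=6 lookahead=) remaining=[) - ( ( ( num ) ) ) $]
Step 13: reduce F->( E ). Stack=[( F] ptr=6 lookahead=) remaining=[) - ( ( ( num ) ) ) $]
Step 14: reduce T->F. Stack=[( T] ptr=6 lookahead=) remaining=[) - ( ( ( num ) ) ) $]
Step 15: reduce E->T. Stack=[( E] ptr=6 lookahead=) remaining=[) - ( ( ( num ) ) ) $]
Step 16: shift ). Stack=[( E )] ptr=7 lookahead=- remaining=[- ( ( ( num ) ) ) $]
Step 17: reduce F->( E ). Stack=[F] ptr=7 lookahead=- remaining=[- ( ( ( num ) ) ) $]
Step 18: reduce T->F. Stack=[T] ptr=7 lookahead=- remaining=[- ( ( ( num ) ) ) $]
Step 19: reduce E->T. Stack=[E] ptr=7 lookahead=- remaining=[- ( ( ( num ) ) ) $]
Step 20: shift -. Stack=[E -] ptr=8 lookahead=( remaining=[( ( ( num ) ) ) $]
Step 21: shift (. Stack=[E - (] ptr=9 lookahead=( remaining=[( ( num ) ) ) $]
Step 22: shift (. Stack=[E - ( (] ptr=10 lookahead=( remaining=[( num ) ) ) $]
Step 23: shift (. Stack=[E - ( ( (] ptr=11 lookahead=num remaining=[num ) ) ) $]
Step 24: shift num. Stack=[E - ( ( ( num] ptr=12 lookahead=) remaining=[) ) ) $]
Step 25: reduce F->num. Stack=[E - ( ( ( F] ptr=12 lookahead=) remaining=[) ) ) $]
Step 26: reduce T->F. Stack=[E - ( ( ( T] ptr=12 lookahead=) remaining=[) ) ) $]
Step 27: reduce E->T. Stack=[E - ( ( ( E] ptr=12 lookahead=) remaining=[) ) ) $]
Step 28: shift ). Stack=[E - ( ( ( E )] ptr=13 lookahead=) remaining=[) ) $]
Step 29: reduce F->( E ). Stack=[E - ( ( F] ptr=13 lookahead=) remaining=[) ) $]
Step 30: reduce T->F. Stack=[E - ( ( T] ptr=13 lookahead=) remaining=[) ) $]
Step 31: reduce E->T. Stack=[E - ( ( E] ptr=13 lookahead=) remaining=[) ) $]
Step 32: shift ). Stack=[E - ( ( E )] ptr=14 lookahead=) remaining=[) $]
Step 33: reduce F->( E ). Stack=[E - ( F] ptr=14 lookahead=) remaining=[) $]
Step 34: reduce T->F. Stack=[E - ( T] ptr=14 lookahead=) remaining=[) $]
Step 35: reduce E->T. Stack=[E - ( E] ptr=14 lookahead=) remaining=[) $]
Step 36: shift ). Stack=[E - ( E )] ptr=15 lookahead=$ remaining=[$]
Step 37: reduce F->( E ). Stack=[E - F] ptr=15 lookahead=$ remaining=[$]
Step 38: reduce T->F. Stack=[E - T] ptr=15 lookahead=$ remaining=[$]
Step 39: reduce E->E - T. Stack=[E] ptr=15 lookahead=$ remaining=[$]
Step 40: accept. Stack=[E] ptr=15 lookahead=$ remaining=[$]

Answer: 40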